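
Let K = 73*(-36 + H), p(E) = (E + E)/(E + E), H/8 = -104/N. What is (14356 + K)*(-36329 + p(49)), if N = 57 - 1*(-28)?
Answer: -34008239232/85 ≈ -4.0010e+8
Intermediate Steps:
N = 85 (N = 57 + 28 = 85)
H = -832/85 (H = 8*(-104/85) = -832/85 ≈ -9.7882)
p(E) = 1 (p(E) = (2*E)/((2*E)) = (2*E)*(1/(2*E)) = 1)
K = -284116/85 (K = 73*(-36 - 832/85) = 73*(-3892/85) = -284116/85 ≈ -3342.5)
(14356 + K)*(-36329 + p(49)) = (14356 - 284116/85)*(-36329 + 1) = (936144/85)*(-36328) = -34008239232/85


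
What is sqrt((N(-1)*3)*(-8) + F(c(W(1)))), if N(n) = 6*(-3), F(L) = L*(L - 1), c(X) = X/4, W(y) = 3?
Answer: 7*sqrt(141)/4 ≈ 20.780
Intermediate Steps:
c(X) = X/4 (c(X) = X*(1/4) = X/4)
F(L) = L*(-1 + L)
N(n) = -18
sqrt((N(-1)*3)*(-8) + F(c(W(1)))) = sqrt(-18*3*(-8) + ((1/4)*3)*(-1 + (1/4)*3)) = sqrt(-54*(-8) + 3*(-1 + 3/4)/4) = sqrt(432 + (3/4)*(-1/4)) = sqrt(432 - 3/16) = sqrt(6909/16) = 7*sqrt(141)/4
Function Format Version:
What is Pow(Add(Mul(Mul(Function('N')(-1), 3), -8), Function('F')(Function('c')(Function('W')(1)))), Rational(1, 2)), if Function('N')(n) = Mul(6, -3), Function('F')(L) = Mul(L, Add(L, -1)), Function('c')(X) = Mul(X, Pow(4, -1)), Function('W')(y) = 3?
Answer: Mul(Rational(7, 4), Pow(141, Rational(1, 2))) ≈ 20.780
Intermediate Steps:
Function('c')(X) = Mul(Rational(1, 4), X) (Function('c')(X) = Mul(X, Rational(1, 4)) = Mul(Rational(1, 4), X))
Function('F')(L) = Mul(L, Add(-1, L))
Function('N')(n) = -18
Pow(Add(Mul(Mul(Function('N')(-1), 3), -8), Function('F')(Function('c')(Function('W')(1)))), Rational(1, 2)) = Pow(Add(Mul(Mul(-18, 3), -8), Mul(Mul(Rational(1, 4), 3), Add(-1, Mul(Rational(1, 4), 3)))), Rational(1, 2)) = Pow(Add(Mul(-54, -8), Mul(Rational(3, 4), Add(-1, Rational(3, 4)))), Rational(1, 2)) = Pow(Add(432, Mul(Rational(3, 4), Rational(-1, 4))), Rational(1, 2)) = Pow(Add(432, Rational(-3, 16)), Rational(1, 2)) = Pow(Rational(6909, 16), Rational(1, 2)) = Mul(Rational(7, 4), Pow(141, Rational(1, 2)))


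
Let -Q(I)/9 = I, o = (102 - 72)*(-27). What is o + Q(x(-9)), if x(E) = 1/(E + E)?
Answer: -1619/2 ≈ -809.50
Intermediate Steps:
x(E) = 1/(2*E)
o = -810 (o = 30*(-27) = -810)
Q(I) = -9*I
o + Q(x(-9)) = -810 - 9/(2*(-9)) = -810 - 9*(-1)/(2*9) = -810 - 9*(-1/18) = -810 + ½ = -1619/2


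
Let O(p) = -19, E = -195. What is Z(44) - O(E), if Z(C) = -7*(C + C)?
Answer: -597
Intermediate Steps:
Z(C) = -14*C
Z(44) - O(E) = -14*44 - 1*(-19) = -616 + 19 = -597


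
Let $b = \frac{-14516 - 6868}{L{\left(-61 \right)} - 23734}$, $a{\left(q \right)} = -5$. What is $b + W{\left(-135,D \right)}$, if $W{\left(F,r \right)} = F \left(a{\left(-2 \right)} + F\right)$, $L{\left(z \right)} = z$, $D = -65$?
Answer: $\frac{449746884}{23795} \approx 18901.0$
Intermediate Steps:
$W{\left(F,r \right)} = F \left(-5 + F\right)$
$b = \frac{21384}{23795}$ ($b = \frac{-14516 - 6868}{-61 - 23734} = - \frac{21384}{-23795} = \left(-21384\right) \left(- \frac{1}{23795}\right) = \frac{21384}{23795} \approx 0.89868$)
$b + W{\left(-135,D \right)} = \frac{21384}{23795} - 135 \left(-5 - 135\right) = \frac{21384}{23795} - -18900 = \frac{21384}{23795} + 18900 = \frac{449746884}{23795}$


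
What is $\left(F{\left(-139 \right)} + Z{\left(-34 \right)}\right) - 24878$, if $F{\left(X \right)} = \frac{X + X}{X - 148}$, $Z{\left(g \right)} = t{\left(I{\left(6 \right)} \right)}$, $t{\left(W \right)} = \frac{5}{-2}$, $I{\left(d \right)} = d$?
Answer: $- \frac{14280851}{574} \approx -24880.0$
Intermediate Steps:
$t{\left(W \right)} = - \frac{5}{2}$ ($t{\left(W \right)} = 5 \left(- \frac{1}{2}\right) = - \frac{5}{2}$)
$Z{\left(g \right)} = - \frac{5}{2}$
$F{\left(X \right)} = \frac{2 X}{-148 + X}$
$\left(F{\left(-139 \right)} + Z{\left(-34 \right)}\right) - 24878 = \left(2 \left(-139\right) \frac{1}{-148 - 139} - \frac{5}{2}\right) - 24878 = \left(2 \left(-139\right) \frac{1}{-287} - \frac{5}{2}\right) - 24878 = \left(2 \left(-139\right) \left(- \frac{1}{287}\right) - \frac{5}{2}\right) - 24878 = \left(\frac{278}{287} - \frac{5}{2}\right) - 24878 = - \frac{879}{574} - 24878 = - \frac{14280851}{574}$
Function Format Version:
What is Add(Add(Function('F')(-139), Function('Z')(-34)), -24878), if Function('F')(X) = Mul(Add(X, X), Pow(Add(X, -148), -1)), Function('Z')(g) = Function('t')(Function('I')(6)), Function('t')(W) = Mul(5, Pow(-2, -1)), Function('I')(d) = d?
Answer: Rational(-14280851, 574) ≈ -24880.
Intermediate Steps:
Function('t')(W) = Rational(-5, 2) (Function('t')(W) = Mul(5, Rational(-1, 2)) = Rational(-5, 2))
Function('Z')(g) = Rational(-5, 2)
Function('F')(X) = Mul(2, X, Pow(Add(-148, X), -1)) (Function('F')(X) = Mul(Mul(2, X), Pow(Add(-148, X), -1)) = Mul(2, X, Pow(Add(-148, X), -1)))
Add(Add(Function('F')(-139), Function('Z')(-34)), -24878) = Add(Add(Mul(2, -139, Pow(Add(-148, -139), -1)), Rational(-5, 2)), -24878) = Add(Add(Mul(2, -139, Pow(-287, -1)), Rational(-5, 2)), -24878) = Add(Add(Mul(2, -139, Rational(-1, 287)), Rational(-5, 2)), -24878) = Add(Add(Rational(278, 287), Rational(-5, 2)), -24878) = Add(Rational(-879, 574), -24878) = Rational(-14280851, 574)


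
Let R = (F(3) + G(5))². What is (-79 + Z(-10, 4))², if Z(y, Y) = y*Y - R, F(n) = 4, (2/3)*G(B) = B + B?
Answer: 230400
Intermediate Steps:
G(B) = 3*B (G(B) = 3*(B + B)/2 = 3*(2*B)/2 = 3*B)
R = 361 (R = (4 + 3*5)² = (4 + 15)² = 19² = 361)
Z(y, Y) = -361 + Y*y (Z(y, Y) = y*Y - 1*361 = Y*y - 361 = -361 + Y*y)
(-79 + Z(-10, 4))² = (-79 + (-361 + 4*(-10)))² = (-79 + (-361 - 40))² = (-79 - 401)² = (-480)² = 230400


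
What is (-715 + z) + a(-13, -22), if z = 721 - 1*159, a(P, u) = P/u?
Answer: -3353/22 ≈ -152.41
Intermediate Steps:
z = 562 (z = 721 - 159 = 562)
(-715 + z) + a(-13, -22) = (-715 + 562) - 13/(-22) = -153 - 13*(-1/22) = -153 + 13/22 = -3353/22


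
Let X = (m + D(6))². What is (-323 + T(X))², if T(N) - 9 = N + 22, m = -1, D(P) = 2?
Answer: 84681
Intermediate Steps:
X = 1 (X = (-1 + 2)² = 1² = 1)
T(N) = 31 + N (T(N) = 9 + (N + 22) = 9 + (22 + N) = 31 + N)
(-323 + T(X))² = (-323 + (31 + 1))² = (-323 + 32)² = (-291)² = 84681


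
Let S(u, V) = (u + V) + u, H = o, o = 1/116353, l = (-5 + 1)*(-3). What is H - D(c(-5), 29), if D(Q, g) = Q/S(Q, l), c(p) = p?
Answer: 581767/232706 ≈ 2.5000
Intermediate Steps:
l = 12 (l = -4*(-3) = 12)
o = 1/116353 ≈ 8.5945e-6
H = 1/116353 ≈ 8.5945e-6
S(u, V) = V + 2*u (S(u, V) = (V + u) + u = V + 2*u)
D(Q, g) = Q/(12 + 2*Q)
H - D(c(-5), 29) = 1/116353 - (-5)/(2*(6 - 5)) = 1/116353 - (-5)/(2*1) = 1/116353 - (-5)/2 = 1/116353 - 1*(-5/2) = 1/116353 + 5/2 = 581767/232706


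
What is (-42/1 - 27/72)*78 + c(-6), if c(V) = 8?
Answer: -13189/4 ≈ -3297.3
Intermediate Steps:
(-42/1 - 27/72)*78 + c(-6) = (-42/1 - 27/72)*78 + 8 = (-42*1 - 27*1/72)*78 + 8 = (-42 - 3/8)*78 + 8 = -339/8*78 + 8 = -13221/4 + 8 = -13189/4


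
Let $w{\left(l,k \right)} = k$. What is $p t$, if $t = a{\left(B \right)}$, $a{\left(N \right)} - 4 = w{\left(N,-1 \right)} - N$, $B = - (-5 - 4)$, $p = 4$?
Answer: $-24$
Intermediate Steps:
$B = 9$ ($B = \left(-1\right) \left(-9\right) = 9$)
$a{\left(N \right)} = 3 - N$ ($a{\left(N \right)} = 4 - \left(1 + N\right) = 3 - N$)
$t = -6$ ($t = 3 - 9 = -6$)
$p t = 4 \left(-6\right) = -24$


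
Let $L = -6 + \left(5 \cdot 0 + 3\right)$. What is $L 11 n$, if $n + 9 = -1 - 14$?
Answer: $792$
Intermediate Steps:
$n = -24$ ($n = -9 - 15 = -24$)
$L = -3$ ($L = -6 + \left(0 + 3\right) = -6 + 3 = -3$)
$L 11 n = \left(-3\right) 11 \left(-24\right) = \left(-33\right) \left(-24\right) = 792$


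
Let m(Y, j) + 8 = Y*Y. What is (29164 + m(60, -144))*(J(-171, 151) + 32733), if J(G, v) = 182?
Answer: 1078163740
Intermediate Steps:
m(Y, j) = -8 + Y² (m(Y, j) = -8 + Y*Y = -8 + Y²)
(29164 + m(60, -144))*(J(-171, 151) + 32733) = (29164 + (-8 + 60²))*(182 + 32733) = (29164 + (-8 + 3600))*32915 = (29164 + 3592)*32915 = 32756*32915 = 1078163740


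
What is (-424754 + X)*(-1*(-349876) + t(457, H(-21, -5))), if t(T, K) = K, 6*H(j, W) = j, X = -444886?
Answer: -304263120900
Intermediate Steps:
H(j, W) = j/6
(-424754 + X)*(-1*(-349876) + t(457, H(-21, -5))) = (-424754 - 444886)*(-1*(-349876) + (⅙)*(-21)) = -869640*(349876 - 7/2) = -869640*699745/2 = -304263120900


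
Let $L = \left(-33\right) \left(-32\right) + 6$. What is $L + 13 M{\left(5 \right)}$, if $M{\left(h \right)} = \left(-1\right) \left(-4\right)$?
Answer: $1114$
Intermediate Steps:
$M{\left(h \right)} = 4$
$L = 1062$ ($L = 1056 + 6 = 1062$)
$L + 13 M{\left(5 \right)} = 1062 + 13 \cdot 4 = 1062 + 52 = 1114$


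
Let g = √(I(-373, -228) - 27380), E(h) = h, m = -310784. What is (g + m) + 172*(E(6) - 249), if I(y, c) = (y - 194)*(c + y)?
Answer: -352580 + √313387 ≈ -3.5202e+5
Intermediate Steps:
I(y, c) = (-194 + y)*(c + y)
g = √313387 (g = √(((-373)² - 194*(-228) - 194*(-373) - 228*(-373)) - 27380) = √((139129 + 44232 + 72362 + 85044) - 27380) = √(340767 - 27380) = √313387 ≈ 559.81)
(g + m) + 172*(E(6) - 249) = (√313387 - 310784) + 172*(6 - 249) = (-310784 + √313387) + 172*(-243) = (-310784 + √313387) - 41796 = -352580 + √313387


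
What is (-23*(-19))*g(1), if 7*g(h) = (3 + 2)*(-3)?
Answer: -6555/7 ≈ -936.43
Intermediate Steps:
g(h) = -15/7 (g(h) = ((3 + 2)*(-3))/7 = (5*(-3))/7 = (⅐)*(-15) = -15/7)
(-23*(-19))*g(1) = -23*(-19)*(-15/7) = 437*(-15/7) = -6555/7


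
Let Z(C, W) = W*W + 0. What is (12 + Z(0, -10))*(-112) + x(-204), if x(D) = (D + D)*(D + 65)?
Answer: 44168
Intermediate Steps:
Z(C, W) = W**2 (Z(C, W) = W**2 + 0 = W**2)
x(D) = 2*D*(65 + D) (x(D) = (2*D)*(65 + D) = 2*D*(65 + D))
(12 + Z(0, -10))*(-112) + x(-204) = (12 + (-10)**2)*(-112) + 2*(-204)*(65 - 204) = (12 + 100)*(-112) + 2*(-204)*(-139) = 112*(-112) + 56712 = -12544 + 56712 = 44168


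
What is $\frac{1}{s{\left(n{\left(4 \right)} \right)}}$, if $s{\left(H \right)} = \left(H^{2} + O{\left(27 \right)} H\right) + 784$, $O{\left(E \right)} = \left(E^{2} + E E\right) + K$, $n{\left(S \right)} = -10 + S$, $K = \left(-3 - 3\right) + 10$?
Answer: $- \frac{1}{7952} \approx -0.00012575$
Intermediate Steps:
$K = 4$ ($K = -6 + 10 = 4$)
$O{\left(E \right)} = 4 + 2 E^{2}$ ($O{\left(E \right)} = \left(E^{2} + E E\right) + 4 = \left(E^{2} + E^{2}\right) + 4 = 2 E^{2} + 4 = 4 + 2 E^{2}$)
$s{\left(H \right)} = 784 + H^{2} + 1462 H$ ($s{\left(H \right)} = \left(H^{2} + \left(4 + 2 \cdot 27^{2}\right) H\right) + 784 = \left(H^{2} + \left(4 + 2 \cdot 729\right) H\right) + 784 = \left(H^{2} + \left(4 + 1458\right) H\right) + 784 = \left(H^{2} + 1462 H\right) + 784 = 784 + H^{2} + 1462 H$)
$\frac{1}{s{\left(n{\left(4 \right)} \right)}} = \frac{1}{784 + \left(-10 + 4\right)^{2} + 1462 \left(-10 + 4\right)} = \frac{1}{784 + \left(-6\right)^{2} + 1462 \left(-6\right)} = \frac{1}{784 + 36 - 8772} = \frac{1}{-7952} = - \frac{1}{7952}$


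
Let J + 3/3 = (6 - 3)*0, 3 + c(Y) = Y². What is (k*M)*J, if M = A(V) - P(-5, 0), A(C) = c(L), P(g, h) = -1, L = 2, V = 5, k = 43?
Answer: -86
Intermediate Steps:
c(Y) = -3 + Y²
A(C) = 1 (A(C) = -3 + 2² = -3 + 4 = 1)
M = 2 (M = 1 - 1*(-1) = 1 + 1 = 2)
J = -1 (J = -1 + (6 - 3)*0 = -1 + 3*0 = -1 + 0 = -1)
(k*M)*J = (43*2)*(-1) = 86*(-1) = -86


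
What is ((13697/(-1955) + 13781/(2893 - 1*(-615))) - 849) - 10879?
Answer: -80453373141/6858140 ≈ -11731.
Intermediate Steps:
((13697/(-1955) + 13781/(2893 - 1*(-615))) - 849) - 10879 = ((13697*(-1/1955) + 13781/(2893 + 615)) - 849) - 10879 = ((-13697/1955 + 13781/3508) - 849) - 10879 = (-21107221/6858140 - 849) - 10879 = -5843668081/6858140 - 10879 = -80453373141/6858140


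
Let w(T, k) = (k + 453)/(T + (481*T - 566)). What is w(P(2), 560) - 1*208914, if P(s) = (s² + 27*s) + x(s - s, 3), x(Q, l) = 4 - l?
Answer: -5822849995/27872 ≈ -2.0891e+5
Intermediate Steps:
P(s) = 1 + s² + 27*s (P(s) = (s² + 27*s) + (4 - 1*3) = (s² + 27*s) + (4 - 3) = (s² + 27*s) + 1 = 1 + s² + 27*s)
w(T, k) = (453 + k)/(-566 + 482*T) (w(T, k) = (453 + k)/(T + (-566 + 481*T)) = (453 + k)/(-566 + 482*T))
w(P(2), 560) - 1*208914 = (453 + 560)/(2*(-283 + 241*(1 + 2² + 27*2))) - 1*208914 = (½)*1013/(-283 + 241*(1 + 4 + 54)) - 208914 = (½)*1013/(-283 + 241*59) - 208914 = (½)*1013/(-283 + 14219) - 208914 = (½)*1013/13936 - 208914 = (½)*(1/13936)*1013 - 208914 = 1013/27872 - 208914 = -5822849995/27872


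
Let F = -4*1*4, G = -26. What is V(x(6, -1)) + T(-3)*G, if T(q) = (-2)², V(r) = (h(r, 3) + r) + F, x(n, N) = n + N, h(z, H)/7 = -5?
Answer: -150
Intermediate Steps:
h(z, H) = -35 (h(z, H) = 7*(-5) = -35)
F = -16 (F = -4*4 = -16)
x(n, N) = N + n
V(r) = -51 + r (V(r) = (-35 + r) - 16 = -51 + r)
T(q) = 4
V(x(6, -1)) + T(-3)*G = (-51 + (-1 + 6)) + 4*(-26) = (-51 + 5) - 104 = -46 - 104 = -150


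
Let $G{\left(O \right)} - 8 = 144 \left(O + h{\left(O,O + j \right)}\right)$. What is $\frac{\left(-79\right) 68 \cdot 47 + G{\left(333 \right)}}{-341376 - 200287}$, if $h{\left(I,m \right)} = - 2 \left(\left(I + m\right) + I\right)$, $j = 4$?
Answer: $\frac{493388}{541663} \approx 0.91088$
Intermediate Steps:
$h{\left(I,m \right)} = - 4 I - 2 m$ ($h{\left(I,m \right)} = - 2 \left(m + 2 I\right) = - 4 I - 2 m$)
$G{\left(O \right)} = -1144 - 720 O$ ($G{\left(O \right)} = 8 + 144 \left(O - \left(2 \left(O + 4\right) + 4 O\right)\right) = 8 + 144 \left(O - \left(2 \left(4 + O\right) + 4 O\right)\right) = 8 + 144 \left(O - \left(8 + 6 O\right)\right) = 8 + 144 \left(-8 - 5 O\right) = 8 - \left(1152 + 720 O\right) = -1144 - 720 O$)
$\frac{\left(-79\right) 68 \cdot 47 + G{\left(333 \right)}}{-341376 - 200287} = \frac{\left(-79\right) 68 \cdot 47 - 240904}{-341376 - 200287} = \frac{\left(-5372\right) 47 - 240904}{-541663} = \left(-252484 - 240904\right) \left(- \frac{1}{541663}\right) = \left(-493388\right) \left(- \frac{1}{541663}\right) = \frac{493388}{541663}$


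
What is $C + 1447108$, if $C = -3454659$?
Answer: $-2007551$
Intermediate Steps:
$C + 1447108 = -3454659 + 1447108 = -2007551$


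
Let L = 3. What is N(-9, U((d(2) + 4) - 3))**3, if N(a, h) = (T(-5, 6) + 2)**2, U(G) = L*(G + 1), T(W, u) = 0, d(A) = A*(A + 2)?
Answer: 64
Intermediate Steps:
d(A) = A*(2 + A)
U(G) = 3 + 3*G (U(G) = 3*(G + 1) = 3*(1 + G) = 3 + 3*G)
N(a, h) = 4 (N(a, h) = (0 + 2)**2 = 2**2 = 4)
N(-9, U((d(2) + 4) - 3))**3 = 4**3 = 64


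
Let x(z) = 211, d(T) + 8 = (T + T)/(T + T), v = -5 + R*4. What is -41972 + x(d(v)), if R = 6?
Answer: -41761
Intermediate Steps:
v = 19 (v = -5 + 6*4 = -5 + 24 = 19)
d(T) = -7 (d(T) = -8 + (T + T)/(T + T) = -8 + (2*T)/((2*T)) = -8 + (2*T)*(1/(2*T)) = -8 + 1 = -7)
-41972 + x(d(v)) = -41972 + 211 = -41761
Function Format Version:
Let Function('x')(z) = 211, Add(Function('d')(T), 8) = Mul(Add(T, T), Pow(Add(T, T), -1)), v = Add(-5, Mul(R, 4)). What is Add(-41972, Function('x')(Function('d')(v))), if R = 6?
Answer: -41761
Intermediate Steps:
v = 19 (v = Add(-5, Mul(6, 4)) = Add(-5, 24) = 19)
Function('d')(T) = -7 (Function('d')(T) = Add(-8, Mul(Add(T, T), Pow(Add(T, T), -1))) = Add(-8, Mul(Mul(2, T), Pow(Mul(2, T), -1))) = Add(-8, Mul(Mul(2, T), Mul(Rational(1, 2), Pow(T, -1)))) = Add(-8, 1) = -7)
Add(-41972, Function('x')(Function('d')(v))) = Add(-41972, 211) = -41761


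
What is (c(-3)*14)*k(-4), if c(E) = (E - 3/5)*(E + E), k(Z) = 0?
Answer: 0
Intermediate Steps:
c(E) = 2*E*(-⅗ + E) (c(E) = (E - 3*⅕)*(2*E) = (E - ⅗)*(2*E) = (-⅗ + E)*(2*E) = 2*E*(-⅗ + E))
(c(-3)*14)*k(-4) = (((⅖)*(-3)*(-3 + 5*(-3)))*14)*0 = (((⅖)*(-3)*(-3 - 15))*14)*0 = (((⅖)*(-3)*(-18))*14)*0 = ((108/5)*14)*0 = (1512/5)*0 = 0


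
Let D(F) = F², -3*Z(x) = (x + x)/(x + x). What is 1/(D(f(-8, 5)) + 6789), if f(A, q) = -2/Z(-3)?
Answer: 1/6825 ≈ 0.00014652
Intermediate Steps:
Z(x) = -⅓ (Z(x) = -(x + x)/(3*(x + x)) = -2*x/(3*(2*x)) = -2*x*1/(2*x)/3 = -⅓*1 = -⅓)
f(A, q) = 6 (f(A, q) = -2/(-⅓) = -2*(-3) = 6)
1/(D(f(-8, 5)) + 6789) = 1/(6² + 6789) = 1/(36 + 6789) = 1/6825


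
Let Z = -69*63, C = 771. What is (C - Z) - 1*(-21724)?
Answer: 26842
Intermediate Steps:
Z = -4347
(C - Z) - 1*(-21724) = (771 - 1*(-4347)) - 1*(-21724) = (771 + 4347) + 21724 = 5118 + 21724 = 26842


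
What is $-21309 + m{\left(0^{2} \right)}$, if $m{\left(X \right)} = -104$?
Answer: $-21413$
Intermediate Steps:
$-21309 + m{\left(0^{2} \right)} = -21309 - 104 = -21413$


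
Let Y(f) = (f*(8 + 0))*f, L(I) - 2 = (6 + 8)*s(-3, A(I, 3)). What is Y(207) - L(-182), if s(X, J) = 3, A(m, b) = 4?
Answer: 342748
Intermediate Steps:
L(I) = 44 (L(I) = 2 + (6 + 8)*3 = 2 + 14*3 = 2 + 42 = 44)
Y(f) = 8*f**2 (Y(f) = (f*8)*f = (8*f)*f = 8*f**2)
Y(207) - L(-182) = 8*207**2 - 1*44 = 8*42849 - 44 = 342792 - 44 = 342748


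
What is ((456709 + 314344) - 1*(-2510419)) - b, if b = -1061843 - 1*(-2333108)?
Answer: 2010207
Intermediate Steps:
b = 1271265 (b = -1061843 + 2333108 = 1271265)
((456709 + 314344) - 1*(-2510419)) - b = ((456709 + 314344) - 1*(-2510419)) - 1*1271265 = (771053 + 2510419) - 1271265 = 3281472 - 1271265 = 2010207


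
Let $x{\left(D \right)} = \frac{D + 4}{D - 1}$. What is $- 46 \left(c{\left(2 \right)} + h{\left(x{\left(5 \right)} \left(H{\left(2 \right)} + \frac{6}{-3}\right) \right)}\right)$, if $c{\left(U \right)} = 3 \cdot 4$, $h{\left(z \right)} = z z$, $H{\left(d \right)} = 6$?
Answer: $-4278$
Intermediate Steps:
$x{\left(D \right)} = \frac{4 + D}{-1 + D}$
$h{\left(z \right)} = z^{2}$
$c{\left(U \right)} = 12$
$- 46 \left(c{\left(2 \right)} + h{\left(x{\left(5 \right)} \left(H{\left(2 \right)} + \frac{6}{-3}\right) \right)}\right) = - 46 \left(12 + \left(\frac{4 + 5}{-1 + 5} \left(6 + \frac{6}{-3}\right)\right)^{2}\right) = - 46 \left(12 + \left(\frac{1}{4} \cdot 9 \left(6 + 6 \left(- \frac{1}{3}\right)\right)\right)^{2}\right) = - 46 \left(12 + \left(\frac{1}{4} \cdot 9 \left(6 - 2\right)\right)^{2}\right) = - 46 \left(12 + \left(\frac{9}{4} \cdot 4\right)^{2}\right) = - 46 \left(12 + 9^{2}\right) = - 46 \left(12 + 81\right) = \left(-46\right) 93 = -4278$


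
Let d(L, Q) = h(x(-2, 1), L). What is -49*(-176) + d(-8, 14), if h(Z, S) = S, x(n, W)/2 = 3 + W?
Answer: 8616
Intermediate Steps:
x(n, W) = 6 + 2*W (x(n, W) = 2*(3 + W) = 6 + 2*W)
d(L, Q) = L
-49*(-176) + d(-8, 14) = -49*(-176) - 8 = 8624 - 8 = 8616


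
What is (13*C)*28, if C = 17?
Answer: 6188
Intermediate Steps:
(13*C)*28 = (13*17)*28 = 221*28 = 6188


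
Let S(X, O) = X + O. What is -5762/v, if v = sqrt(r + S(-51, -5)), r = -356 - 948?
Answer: 2881*I*sqrt(85)/170 ≈ 156.24*I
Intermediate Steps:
S(X, O) = O + X
r = -1304
v = 4*I*sqrt(85) (v = sqrt(-1304 + (-5 - 51)) = sqrt(-1304 - 56) = sqrt(-1360) = 4*I*sqrt(85) ≈ 36.878*I)
-5762/v = -5762*(-I*sqrt(85)/340) = -(-2881)*I*sqrt(85)/170 = 2881*I*sqrt(85)/170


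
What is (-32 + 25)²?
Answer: 49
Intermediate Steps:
(-32 + 25)² = (-7)² = 49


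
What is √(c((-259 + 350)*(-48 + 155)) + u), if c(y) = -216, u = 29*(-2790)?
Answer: 3*I*√9014 ≈ 284.83*I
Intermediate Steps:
u = -80910
√(c((-259 + 350)*(-48 + 155)) + u) = √(-216 - 80910) = √(-81126) = 3*I*√9014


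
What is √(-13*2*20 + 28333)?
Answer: √27813 ≈ 166.77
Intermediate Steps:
√(-13*2*20 + 28333) = √(-26*20 + 28333) = √(-520 + 28333) = √27813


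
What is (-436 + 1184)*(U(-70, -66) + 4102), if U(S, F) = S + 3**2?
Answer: 3022668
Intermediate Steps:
U(S, F) = 9 + S (U(S, F) = S + 9 = 9 + S)
(-436 + 1184)*(U(-70, -66) + 4102) = (-436 + 1184)*((9 - 70) + 4102) = 748*(-61 + 4102) = 748*4041 = 3022668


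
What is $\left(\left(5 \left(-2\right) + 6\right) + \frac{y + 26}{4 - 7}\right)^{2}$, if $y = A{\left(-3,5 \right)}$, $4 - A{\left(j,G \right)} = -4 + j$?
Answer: $\frac{2401}{9} \approx 266.78$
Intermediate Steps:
$A{\left(j,G \right)} = 8 - j$ ($A{\left(j,G \right)} = 4 - \left(-4 + j\right) = 8 - j$)
$y = 11$ ($y = 8 - -3 = 8 + 3 = 11$)
$\left(\left(5 \left(-2\right) + 6\right) + \frac{y + 26}{4 - 7}\right)^{2} = \left(\left(5 \left(-2\right) + 6\right) + \frac{11 + 26}{4 - 7}\right)^{2} = \left(\left(-10 + 6\right) + \frac{37}{-3}\right)^{2} = \left(-4 + 37 \left(- \frac{1}{3}\right)\right)^{2} = \left(-4 - \frac{37}{3}\right)^{2} = \left(- \frac{49}{3}\right)^{2} = \frac{2401}{9}$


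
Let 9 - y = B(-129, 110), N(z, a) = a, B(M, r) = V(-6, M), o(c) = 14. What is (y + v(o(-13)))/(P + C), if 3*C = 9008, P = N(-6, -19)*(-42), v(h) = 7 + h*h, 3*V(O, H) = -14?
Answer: 325/5701 ≈ 0.057008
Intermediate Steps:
V(O, H) = -14/3 (V(O, H) = (⅓)*(-14) = -14/3)
B(M, r) = -14/3
v(h) = 7 + h²
y = 41/3 (y = 9 - 1*(-14/3) = 9 + 14/3 = 41/3 ≈ 13.667)
P = 798 (P = -19*(-42) = 798)
C = 9008/3 (C = (⅓)*9008 = 9008/3 ≈ 3002.7)
(y + v(o(-13)))/(P + C) = (41/3 + (7 + 14²))/(798 + 9008/3) = (41/3 + (7 + 196))/(11402/3) = (41/3 + 203)*(3/11402) = (650/3)*(3/11402) = 325/5701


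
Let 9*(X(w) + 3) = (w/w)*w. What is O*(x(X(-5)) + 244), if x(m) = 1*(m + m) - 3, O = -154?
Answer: -324170/9 ≈ -36019.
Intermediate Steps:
X(w) = -3 + w/9 (X(w) = -3 + ((w/w)*w)/9 = -3 + (1*w)/9 = -3 + w/9)
x(m) = -3 + 2*m (x(m) = 1*(2*m) - 3 = 2*m - 3 = -3 + 2*m)
O*(x(X(-5)) + 244) = -154*((-3 + 2*(-3 + (⅑)*(-5))) + 244) = -154*((-3 + 2*(-3 - 5/9)) + 244) = -154*((-3 + 2*(-32/9)) + 244) = -154*((-3 - 64/9) + 244) = -154*(-91/9 + 244) = -154*2105/9 = -324170/9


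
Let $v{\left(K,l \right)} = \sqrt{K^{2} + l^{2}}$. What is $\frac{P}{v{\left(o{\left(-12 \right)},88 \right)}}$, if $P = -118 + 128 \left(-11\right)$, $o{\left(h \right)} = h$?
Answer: $- \frac{763 \sqrt{493}}{986} \approx -17.182$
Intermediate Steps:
$P = -1526$ ($P = -118 - 1408 = -1526$)
$\frac{P}{v{\left(o{\left(-12 \right)},88 \right)}} = - \frac{1526}{\sqrt{\left(-12\right)^{2} + 88^{2}}} = - \frac{1526}{\sqrt{144 + 7744}} = - \frac{1526}{\sqrt{7888}} = - \frac{1526}{4 \sqrt{493}} = - 1526 \frac{\sqrt{493}}{1972} = - \frac{763 \sqrt{493}}{986}$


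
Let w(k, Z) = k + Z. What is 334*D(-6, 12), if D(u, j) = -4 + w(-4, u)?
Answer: -4676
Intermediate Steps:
w(k, Z) = Z + k
D(u, j) = -8 + u (D(u, j) = -4 + (u - 4) = -4 + (-4 + u) = -8 + u)
334*D(-6, 12) = 334*(-8 - 6) = 334*(-14) = -4676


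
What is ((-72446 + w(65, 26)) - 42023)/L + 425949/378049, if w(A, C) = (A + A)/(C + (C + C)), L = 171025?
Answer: 88721000477/193967490675 ≈ 0.45740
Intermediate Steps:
w(A, C) = 2*A/(3*C) (w(A, C) = (2*A)/(C + 2*C) = (2*A)/((3*C)) = (2*A)*(1/(3*C)) = 2*A/(3*C))
((-72446 + w(65, 26)) - 42023)/L + 425949/378049 = ((-72446 + (2/3)*65/26) - 42023)/171025 + 425949/378049 = ((-72446 + (2/3)*65*(1/26)) - 42023)*(1/171025) + 425949*(1/378049) = ((-72446 + 5/3) - 42023)*(1/171025) + 425949/378049 = (-217333/3 - 42023)*(1/171025) + 425949/378049 = -343402/3*1/171025 + 425949/378049 = -343402/513075 + 425949/378049 = 88721000477/193967490675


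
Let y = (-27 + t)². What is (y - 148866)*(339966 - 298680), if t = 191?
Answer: -5035653420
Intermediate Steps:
y = 26896 (y = (-27 + 191)² = 164² = 26896)
(y - 148866)*(339966 - 298680) = (26896 - 148866)*(339966 - 298680) = -121970*41286 = -5035653420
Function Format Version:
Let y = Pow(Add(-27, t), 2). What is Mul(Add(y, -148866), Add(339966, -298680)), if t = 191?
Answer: -5035653420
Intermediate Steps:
y = 26896 (y = Pow(Add(-27, 191), 2) = Pow(164, 2) = 26896)
Mul(Add(y, -148866), Add(339966, -298680)) = Mul(Add(26896, -148866), Add(339966, -298680)) = Mul(-121970, 41286) = -5035653420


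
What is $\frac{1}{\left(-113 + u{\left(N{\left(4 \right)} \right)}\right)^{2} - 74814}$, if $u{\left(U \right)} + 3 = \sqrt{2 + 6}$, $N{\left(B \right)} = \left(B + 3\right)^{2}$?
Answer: $- \frac{30675}{1881695954} + \frac{116 \sqrt{2}}{940847977} \approx -1.6127 \cdot 10^{-5}$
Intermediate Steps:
$N{\left(B \right)} = \left(3 + B\right)^{2}$
$u{\left(U \right)} = -3 + 2 \sqrt{2}$ ($u{\left(U \right)} = -3 + \sqrt{2 + 6} = -3 + \sqrt{8} = -3 + 2 \sqrt{2}$)
$\frac{1}{\left(-113 + u{\left(N{\left(4 \right)} \right)}\right)^{2} - 74814} = \frac{1}{\left(-113 - \left(3 - 2 \sqrt{2}\right)\right)^{2} - 74814} = \frac{1}{\left(-116 + 2 \sqrt{2}\right)^{2} - 74814} = \frac{1}{-74814 + \left(-116 + 2 \sqrt{2}\right)^{2}}$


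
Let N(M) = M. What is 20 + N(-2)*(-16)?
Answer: 52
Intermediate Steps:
20 + N(-2)*(-16) = 20 - 2*(-16) = 20 + 32 = 52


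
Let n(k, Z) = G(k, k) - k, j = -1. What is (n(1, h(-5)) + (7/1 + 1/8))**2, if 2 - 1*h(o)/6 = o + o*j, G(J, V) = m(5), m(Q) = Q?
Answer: 7921/64 ≈ 123.77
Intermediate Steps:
G(J, V) = 5
h(o) = 12 (h(o) = 12 - 6*(o + o*(-1)) = 12 - 6*(o - o) = 12 - 6*0 = 12 + 0 = 12)
n(k, Z) = 5 - k
(n(1, h(-5)) + (7/1 + 1/8))**2 = ((5 - 1*1) + (7/1 + 1/8))**2 = ((5 - 1) + (7*1 + 1*(1/8)))**2 = (4 + (7 + 1/8))**2 = (4 + 57/8)**2 = (89/8)**2 = 7921/64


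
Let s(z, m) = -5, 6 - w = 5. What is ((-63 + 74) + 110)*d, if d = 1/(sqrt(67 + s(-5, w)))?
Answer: 121*sqrt(62)/62 ≈ 15.367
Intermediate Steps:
w = 1 (w = 6 - 1*5 = 6 - 5 = 1)
d = sqrt(62)/62 (d = 1/(sqrt(67 - 5)) = 1/(sqrt(62)) = sqrt(62)/62 ≈ 0.12700)
((-63 + 74) + 110)*d = ((-63 + 74) + 110)*(sqrt(62)/62) = (11 + 110)*(sqrt(62)/62) = 121*(sqrt(62)/62) = 121*sqrt(62)/62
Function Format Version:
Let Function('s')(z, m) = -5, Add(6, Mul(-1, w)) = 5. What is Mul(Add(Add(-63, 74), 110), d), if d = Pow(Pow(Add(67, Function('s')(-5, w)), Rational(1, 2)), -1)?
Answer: Mul(Rational(121, 62), Pow(62, Rational(1, 2))) ≈ 15.367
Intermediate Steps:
w = 1 (w = Add(6, Mul(-1, 5)) = Add(6, -5) = 1)
d = Mul(Rational(1, 62), Pow(62, Rational(1, 2))) (d = Pow(Pow(Add(67, -5), Rational(1, 2)), -1) = Pow(Pow(62, Rational(1, 2)), -1) = Mul(Rational(1, 62), Pow(62, Rational(1, 2))) ≈ 0.12700)
Mul(Add(Add(-63, 74), 110), d) = Mul(Add(Add(-63, 74), 110), Mul(Rational(1, 62), Pow(62, Rational(1, 2)))) = Mul(Add(11, 110), Mul(Rational(1, 62), Pow(62, Rational(1, 2)))) = Mul(121, Mul(Rational(1, 62), Pow(62, Rational(1, 2)))) = Mul(Rational(121, 62), Pow(62, Rational(1, 2)))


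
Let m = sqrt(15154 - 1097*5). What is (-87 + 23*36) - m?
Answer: 741 - sqrt(9669) ≈ 642.67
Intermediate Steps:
m = sqrt(9669) (m = sqrt(15154 - 5485) = sqrt(9669) ≈ 98.331)
(-87 + 23*36) - m = (-87 + 23*36) - sqrt(9669) = (-87 + 828) - sqrt(9669) = 741 - sqrt(9669)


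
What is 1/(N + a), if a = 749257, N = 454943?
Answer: 1/1204200 ≈ 8.3043e-7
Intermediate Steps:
1/(N + a) = 1/(454943 + 749257) = 1/1204200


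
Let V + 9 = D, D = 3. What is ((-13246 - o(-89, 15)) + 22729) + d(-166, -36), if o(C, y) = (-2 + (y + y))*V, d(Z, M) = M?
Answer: 9615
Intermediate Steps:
V = -6 (V = -9 + 3 = -6)
o(C, y) = 12 - 12*y (o(C, y) = (-2 + (y + y))*(-6) = (-2 + 2*y)*(-6) = 12 - 12*y)
((-13246 - o(-89, 15)) + 22729) + d(-166, -36) = ((-13246 - (12 - 12*15)) + 22729) - 36 = ((-13246 - (12 - 180)) + 22729) - 36 = ((-13246 - 1*(-168)) + 22729) - 36 = ((-13246 + 168) + 22729) - 36 = (-13078 + 22729) - 36 = 9651 - 36 = 9615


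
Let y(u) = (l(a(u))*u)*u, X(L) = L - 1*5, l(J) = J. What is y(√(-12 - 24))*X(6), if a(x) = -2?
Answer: 72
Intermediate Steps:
X(L) = -5 + L (X(L) = L - 5 = -5 + L)
y(u) = -2*u² (y(u) = (-2*u)*u = -2*u²)
y(√(-12 - 24))*X(6) = (-2*(√(-12 - 24))²)*(-5 + 6) = -2*(√(-36))²*1 = -2*(6*I)²*1 = -2*(-36)*1 = 72*1 = 72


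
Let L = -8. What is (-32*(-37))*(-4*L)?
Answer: 37888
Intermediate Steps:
(-32*(-37))*(-4*L) = (-32*(-37))*(-4*(-8)) = 1184*32 = 37888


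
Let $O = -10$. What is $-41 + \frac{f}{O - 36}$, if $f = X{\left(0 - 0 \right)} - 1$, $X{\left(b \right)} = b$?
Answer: $- \frac{1885}{46} \approx -40.978$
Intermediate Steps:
$f = -1$ ($f = \left(0 - 0\right) - 1 = \left(0 + 0\right) - 1 = 0 - 1 = -1$)
$-41 + \frac{f}{O - 36} = -41 - \frac{1}{-10 - 36} = -41 - \frac{1}{-46} = -41 - - \frac{1}{46} = -41 + \frac{1}{46} = - \frac{1885}{46}$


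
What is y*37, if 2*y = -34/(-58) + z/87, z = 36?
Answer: 37/2 ≈ 18.500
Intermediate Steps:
y = 1/2 (y = (-34/(-58) + 36/87)/2 = (-34*(-1/58) + 36*(1/87))/2 = (17/29 + 12/29)/2 = (1/2)*1 = 1/2 ≈ 0.50000)
y*37 = (1/2)*37 = 37/2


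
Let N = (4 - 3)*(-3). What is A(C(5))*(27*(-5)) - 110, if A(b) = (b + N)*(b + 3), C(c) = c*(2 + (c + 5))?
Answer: -484895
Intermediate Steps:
C(c) = c*(7 + c) (C(c) = c*(2 + (5 + c)) = c*(7 + c))
N = -3 (N = 1*(-3) = -3)
A(b) = (-3 + b)*(3 + b) (A(b) = (b - 3)*(b + 3) = (-3 + b)*(3 + b))
A(C(5))*(27*(-5)) - 110 = (-9 + (5*(7 + 5))**2)*(27*(-5)) - 110 = (-9 + (5*12)**2)*(-135) - 110 = (-9 + 60**2)*(-135) - 110 = (-9 + 3600)*(-135) - 110 = 3591*(-135) - 110 = -484785 - 110 = -484895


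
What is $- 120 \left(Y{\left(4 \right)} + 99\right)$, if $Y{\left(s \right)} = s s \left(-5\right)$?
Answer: $-2280$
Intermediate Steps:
$Y{\left(s \right)} = - 5 s^{2}$ ($Y{\left(s \right)} = s^{2} \left(-5\right) = - 5 s^{2}$)
$- 120 \left(Y{\left(4 \right)} + 99\right) = - 120 \left(- 5 \cdot 4^{2} + 99\right) = - 120 \left(\left(-5\right) 16 + 99\right) = - 120 \left(-80 + 99\right) = \left(-120\right) 19 = -2280$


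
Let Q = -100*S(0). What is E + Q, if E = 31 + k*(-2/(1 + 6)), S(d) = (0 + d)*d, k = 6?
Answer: 205/7 ≈ 29.286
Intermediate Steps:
S(d) = d² (S(d) = d*d = d²)
Q = 0 (Q = -100*0² = -100*0 = 0)
E = 205/7 (E = 31 + 6*(-2/(1 + 6)) = 31 + 6*(-2/7) = 31 - 12/7 = 205/7 ≈ 29.286)
E + Q = 205/7 + 0 = 205/7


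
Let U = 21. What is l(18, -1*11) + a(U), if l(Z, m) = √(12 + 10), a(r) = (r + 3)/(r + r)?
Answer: 4/7 + √22 ≈ 5.2618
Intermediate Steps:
a(r) = (3 + r)/(2*r) (a(r) = (3 + r)/((2*r)) = (3 + r)*(1/(2*r)) = (3 + r)/(2*r))
l(Z, m) = √22
l(18, -1*11) + a(U) = √22 + (½)*(3 + 21)/21 = √22 + (½)*(1/21)*24 = √22 + 4/7 = 4/7 + √22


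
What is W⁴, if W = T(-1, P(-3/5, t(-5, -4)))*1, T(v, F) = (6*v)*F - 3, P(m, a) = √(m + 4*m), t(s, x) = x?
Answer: 5913 - 7128*I*√3 ≈ 5913.0 - 12346.0*I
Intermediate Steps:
P(m, a) = √5*√m (P(m, a) = √(5*m) = √5*√m)
T(v, F) = -3 + 6*F*v (T(v, F) = 6*F*v - 3 = -3 + 6*F*v)
W = -3 - 6*I*√3 (W = (-3 + 6*(√5*√(-3/5))*(-1))*1 = (-3 + 6*(√5*√(-3*⅕))*(-1))*1 = (-3 + 6*(√5*√(-⅗))*(-1))*1 = (-3 + 6*(√5*(I*√15/5))*(-1))*1 = (-3 + 6*(I*√3)*(-1))*1 = (-3 - 6*I*√3)*1 = -3 - 6*I*√3 ≈ -3.0 - 10.392*I)
W⁴ = (-3 - 6*I*√3)⁴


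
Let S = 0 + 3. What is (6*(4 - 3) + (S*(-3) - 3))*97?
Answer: -582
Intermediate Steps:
S = 3
(6*(4 - 3) + (S*(-3) - 3))*97 = (6*(4 - 3) + (3*(-3) - 3))*97 = (6*1 + (-9 - 3))*97 = (6 - 12)*97 = -6*97 = -582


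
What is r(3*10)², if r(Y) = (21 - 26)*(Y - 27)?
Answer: 225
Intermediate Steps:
r(Y) = 135 - 5*Y (r(Y) = -5*(-27 + Y) = 135 - 5*Y)
r(3*10)² = (135 - 15*10)² = (135 - 5*30)² = (135 - 150)² = (-15)² = 225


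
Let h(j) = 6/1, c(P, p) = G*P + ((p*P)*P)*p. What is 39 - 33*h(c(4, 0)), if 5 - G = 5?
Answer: -159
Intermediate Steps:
G = 0 (G = 5 - 1*5 = 5 - 5 = 0)
c(P, p) = P²*p² (c(P, p) = 0*P + ((p*P)*P)*p = 0 + ((P*p)*P)*p = 0 + (p*P²)*p = 0 + P²*p² = P²*p²)
h(j) = 6 (h(j) = 6*1 = 6)
39 - 33*h(c(4, 0)) = 39 - 33*6 = 39 - 198 = -159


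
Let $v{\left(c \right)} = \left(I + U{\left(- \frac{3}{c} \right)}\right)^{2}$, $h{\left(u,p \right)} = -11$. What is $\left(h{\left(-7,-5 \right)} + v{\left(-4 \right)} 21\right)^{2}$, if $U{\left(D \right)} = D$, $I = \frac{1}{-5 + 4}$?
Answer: $\frac{24025}{256} \approx 93.848$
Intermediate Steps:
$I = -1$ ($I = \frac{1}{-1} = -1$)
$v{\left(c \right)} = \left(-1 - \frac{3}{c}\right)^{2}$
$\left(h{\left(-7,-5 \right)} + v{\left(-4 \right)} 21\right)^{2} = \left(-11 + \frac{\left(3 - 4\right)^{2}}{16} \cdot 21\right)^{2} = \left(-11 + \frac{\left(-1\right)^{2}}{16} \cdot 21\right)^{2} = \left(-11 + \frac{1}{16} \cdot 1 \cdot 21\right)^{2} = \left(-11 + \frac{1}{16} \cdot 21\right)^{2} = \left(-11 + \frac{21}{16}\right)^{2} = \left(- \frac{155}{16}\right)^{2} = \frac{24025}{256}$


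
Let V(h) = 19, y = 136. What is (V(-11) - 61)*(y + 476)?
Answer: -25704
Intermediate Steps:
(V(-11) - 61)*(y + 476) = (19 - 61)*(136 + 476) = -42*612 = -25704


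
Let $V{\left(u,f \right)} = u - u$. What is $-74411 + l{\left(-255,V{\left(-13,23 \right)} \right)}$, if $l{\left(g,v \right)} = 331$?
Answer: $-74080$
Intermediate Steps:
$V{\left(u,f \right)} = 0$
$-74411 + l{\left(-255,V{\left(-13,23 \right)} \right)} = -74411 + 331 = -74080$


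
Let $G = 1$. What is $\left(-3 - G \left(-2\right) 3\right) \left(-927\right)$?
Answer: $-2781$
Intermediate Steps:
$\left(-3 - G \left(-2\right) 3\right) \left(-927\right) = \left(-3 - 1 \left(-2\right) 3\right) \left(-927\right) = \left(-3 - \left(-2\right) 3\right) \left(-927\right) = \left(-3 - -6\right) \left(-927\right) = \left(-3 + 6\right) \left(-927\right) = 3 \left(-927\right) = -2781$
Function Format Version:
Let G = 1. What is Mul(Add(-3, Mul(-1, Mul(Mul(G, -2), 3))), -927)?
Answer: -2781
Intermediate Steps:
Mul(Add(-3, Mul(-1, Mul(Mul(G, -2), 3))), -927) = Mul(Add(-3, Mul(-1, Mul(Mul(1, -2), 3))), -927) = Mul(Add(-3, Mul(-1, Mul(-2, 3))), -927) = Mul(Add(-3, Mul(-1, -6)), -927) = Mul(Add(-3, 6), -927) = Mul(3, -927) = -2781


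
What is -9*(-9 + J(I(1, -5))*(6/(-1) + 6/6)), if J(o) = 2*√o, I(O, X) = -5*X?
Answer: 531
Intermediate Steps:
-9*(-9 + J(I(1, -5))*(6/(-1) + 6/6)) = -9*(-9 + (2*√(-5*(-5)))*(6/(-1) + 6/6)) = -9*(-9 + (2*√25)*(6*(-1) + 6*(⅙))) = -9*(-9 + (2*5)*(-6 + 1)) = -9*(-9 + 10*(-5)) = -9*(-9 - 50) = -9*(-59) = 531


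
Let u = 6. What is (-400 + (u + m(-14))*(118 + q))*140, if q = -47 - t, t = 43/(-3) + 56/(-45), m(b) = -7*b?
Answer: 10841152/9 ≈ 1.2046e+6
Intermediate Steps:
t = -701/45 (t = 43*(-⅓) + 56*(-1/45) = -43/3 - 56/45 = -701/45 ≈ -15.578)
q = -1414/45 (q = -47 - 1*(-701/45) = -47 + 701/45 = -1414/45 ≈ -31.422)
(-400 + (u + m(-14))*(118 + q))*140 = (-400 + (6 - 7*(-14))*(118 - 1414/45))*140 = (-400 + (6 + 98)*(3896/45))*140 = (-400 + 104*(3896/45))*140 = (-400 + 405184/45)*140 = (387184/45)*140 = 10841152/9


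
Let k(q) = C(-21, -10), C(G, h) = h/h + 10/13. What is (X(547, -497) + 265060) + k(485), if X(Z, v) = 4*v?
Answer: 3419959/13 ≈ 2.6307e+5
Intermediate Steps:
C(G, h) = 23/13 (C(G, h) = 1 + 10*(1/13) = 1 + 10/13 = 23/13)
k(q) = 23/13
(X(547, -497) + 265060) + k(485) = (4*(-497) + 265060) + 23/13 = (-1988 + 265060) + 23/13 = 263072 + 23/13 = 3419959/13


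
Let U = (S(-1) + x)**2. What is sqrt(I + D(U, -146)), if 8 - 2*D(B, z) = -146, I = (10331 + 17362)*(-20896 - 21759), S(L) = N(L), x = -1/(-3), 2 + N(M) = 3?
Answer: I*sqrt(1181244838) ≈ 34369.0*I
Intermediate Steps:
N(M) = 1 (N(M) = -2 + 3 = 1)
x = 1/3 (x = -1*(-1/3) = 1/3 ≈ 0.33333)
S(L) = 1
U = 16/9 (U = (1 + 1/3)**2 = (4/3)**2 = 16/9 ≈ 1.7778)
I = -1181244915 (I = 27693*(-42655) = -1181244915)
D(B, z) = 77 (D(B, z) = 4 - 1/2*(-146) = 4 + 73 = 77)
sqrt(I + D(U, -146)) = sqrt(-1181244915 + 77) = sqrt(-1181244838) = I*sqrt(1181244838)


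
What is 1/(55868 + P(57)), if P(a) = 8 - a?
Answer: 1/55819 ≈ 1.7915e-5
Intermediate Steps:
1/(55868 + P(57)) = 1/(55868 + (8 - 1*57)) = 1/(55868 + (8 - 57)) = 1/(55868 - 49) = 1/55819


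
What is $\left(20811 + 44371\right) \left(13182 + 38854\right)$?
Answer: $3391810552$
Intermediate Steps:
$\left(20811 + 44371\right) \left(13182 + 38854\right) = 65182 \cdot 52036 = 3391810552$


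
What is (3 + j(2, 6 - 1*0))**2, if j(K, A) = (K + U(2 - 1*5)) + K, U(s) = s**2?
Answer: 256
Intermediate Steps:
j(K, A) = 9 + 2*K (j(K, A) = (K + (2 - 1*5)**2) + K = (K + (2 - 5)**2) + K = (K + (-3)**2) + K = (K + 9) + K = (9 + K) + K = 9 + 2*K)
(3 + j(2, 6 - 1*0))**2 = (3 + (9 + 2*2))**2 = (3 + (9 + 4))**2 = (3 + 13)**2 = 16**2 = 256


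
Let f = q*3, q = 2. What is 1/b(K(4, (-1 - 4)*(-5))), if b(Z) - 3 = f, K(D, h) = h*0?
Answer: ⅑ ≈ 0.11111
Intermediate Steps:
f = 6 (f = 2*3 = 6)
K(D, h) = 0
b(Z) = 9 (b(Z) = 3 + 6 = 9)
1/b(K(4, (-1 - 4)*(-5))) = 1/9 = ⅑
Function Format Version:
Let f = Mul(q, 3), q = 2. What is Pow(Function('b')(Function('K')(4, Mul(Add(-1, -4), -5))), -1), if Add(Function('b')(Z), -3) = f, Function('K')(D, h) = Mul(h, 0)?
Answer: Rational(1, 9) ≈ 0.11111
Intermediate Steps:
f = 6 (f = Mul(2, 3) = 6)
Function('K')(D, h) = 0
Function('b')(Z) = 9 (Function('b')(Z) = Add(3, 6) = 9)
Pow(Function('b')(Function('K')(4, Mul(Add(-1, -4), -5))), -1) = Pow(9, -1) = Rational(1, 9)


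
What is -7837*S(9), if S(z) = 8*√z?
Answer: -188088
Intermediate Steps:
-7837*S(9) = -62696*√9 = -62696*3 = -7837*24 = -188088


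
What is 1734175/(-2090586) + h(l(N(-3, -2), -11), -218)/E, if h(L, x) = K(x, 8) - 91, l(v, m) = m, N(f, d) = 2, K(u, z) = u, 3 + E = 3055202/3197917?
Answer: 2054486849180783/13669398999714 ≈ 150.30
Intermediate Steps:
E = -6538549/3197917 (E = -3 + 3055202/3197917 = -6538549/3197917 ≈ -2.0446)
h(L, x) = -91 + x (h(L, x) = x - 91 = -91 + x)
1734175/(-2090586) + h(l(N(-3, -2), -11), -218)/E = 1734175/(-2090586) + (-91 - 218)/(-6538549/3197917) = 1734175*(-1/2090586) - 309*(-3197917/6538549) = -1734175/2090586 + 988156353/6538549 = 2054486849180783/13669398999714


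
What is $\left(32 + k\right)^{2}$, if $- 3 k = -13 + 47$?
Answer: $\frac{3844}{9} \approx 427.11$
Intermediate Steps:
$k = - \frac{34}{3}$ ($k = - \frac{-13 + 47}{3} = \left(- \frac{1}{3}\right) 34 = - \frac{34}{3} \approx -11.333$)
$\left(32 + k\right)^{2} = \left(32 - \frac{34}{3}\right)^{2} = \left(\frac{62}{3}\right)^{2} = \frac{3844}{9}$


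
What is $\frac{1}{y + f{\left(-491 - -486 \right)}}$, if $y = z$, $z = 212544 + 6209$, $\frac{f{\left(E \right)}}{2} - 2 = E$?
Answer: $\frac{1}{218747} \approx 4.5715 \cdot 10^{-6}$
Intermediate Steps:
$f{\left(E \right)} = 4 + 2 E$
$z = 218753$
$y = 218753$
$\frac{1}{y + f{\left(-491 - -486 \right)}} = \frac{1}{218753 + \left(4 + 2 \left(-491 - -486\right)\right)} = \frac{1}{218753 + \left(4 + 2 \left(-491 + 486\right)\right)} = \frac{1}{218753 + \left(4 + 2 \left(-5\right)\right)} = \frac{1}{218753 + \left(4 - 10\right)} = \frac{1}{218753 - 6} = \frac{1}{218747}$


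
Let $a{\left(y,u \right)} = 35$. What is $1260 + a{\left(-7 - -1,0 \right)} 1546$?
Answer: $55370$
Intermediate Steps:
$1260 + a{\left(-7 - -1,0 \right)} 1546 = 1260 + 35 \cdot 1546 = 1260 + 54110 = 55370$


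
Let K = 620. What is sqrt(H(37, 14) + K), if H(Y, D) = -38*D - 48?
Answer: 2*sqrt(10) ≈ 6.3246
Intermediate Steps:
H(Y, D) = -48 - 38*D
sqrt(H(37, 14) + K) = sqrt((-48 - 38*14) + 620) = sqrt((-48 - 532) + 620) = sqrt(-580 + 620) = sqrt(40) = 2*sqrt(10)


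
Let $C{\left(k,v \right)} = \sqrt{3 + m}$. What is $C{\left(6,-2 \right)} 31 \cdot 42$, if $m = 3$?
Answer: $1302 \sqrt{6} \approx 3189.2$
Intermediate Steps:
$C{\left(k,v \right)} = \sqrt{6}$ ($C{\left(k,v \right)} = \sqrt{3 + 3} = \sqrt{6}$)
$C{\left(6,-2 \right)} 31 \cdot 42 = \sqrt{6} \cdot 31 \cdot 42 = 31 \sqrt{6} \cdot 42 = 1302 \sqrt{6}$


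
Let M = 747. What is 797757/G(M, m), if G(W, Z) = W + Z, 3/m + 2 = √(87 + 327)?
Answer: 733735204/687065 - 21561*√46/687065 ≈ 1067.7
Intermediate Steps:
m = 3/(-2 + 3*√46) (m = 3/(-2 + √(87 + 327)) = 3/(-2 + √414) = 3/(-2 + 3*√46) ≈ 0.16351)
797757/G(M, m) = 797757/(747 + (3/205 + 9*√46/410)) = 797757/(153138/205 + 9*√46/410)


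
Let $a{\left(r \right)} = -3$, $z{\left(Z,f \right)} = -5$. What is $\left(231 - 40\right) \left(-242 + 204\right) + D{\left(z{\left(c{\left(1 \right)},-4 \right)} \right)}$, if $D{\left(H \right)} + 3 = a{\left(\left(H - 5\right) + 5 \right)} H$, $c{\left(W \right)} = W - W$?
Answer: $-7246$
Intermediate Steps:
$c{\left(W \right)} = 0$
$D{\left(H \right)} = -3 - 3 H$
$\left(231 - 40\right) \left(-242 + 204\right) + D{\left(z{\left(c{\left(1 \right)},-4 \right)} \right)} = \left(231 - 40\right) \left(-242 + 204\right) - -12 = 191 \left(-38\right) + \left(-3 + 15\right) = -7258 + 12 = -7246$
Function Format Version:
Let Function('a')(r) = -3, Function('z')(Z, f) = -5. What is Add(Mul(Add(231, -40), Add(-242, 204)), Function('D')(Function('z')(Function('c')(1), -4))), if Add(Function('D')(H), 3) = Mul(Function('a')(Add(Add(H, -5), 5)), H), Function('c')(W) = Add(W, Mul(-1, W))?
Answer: -7246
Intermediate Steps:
Function('c')(W) = 0
Function('D')(H) = Add(-3, Mul(-3, H))
Add(Mul(Add(231, -40), Add(-242, 204)), Function('D')(Function('z')(Function('c')(1), -4))) = Add(Mul(Add(231, -40), Add(-242, 204)), Add(-3, Mul(-3, -5))) = Add(Mul(191, -38), Add(-3, 15)) = Add(-7258, 12) = -7246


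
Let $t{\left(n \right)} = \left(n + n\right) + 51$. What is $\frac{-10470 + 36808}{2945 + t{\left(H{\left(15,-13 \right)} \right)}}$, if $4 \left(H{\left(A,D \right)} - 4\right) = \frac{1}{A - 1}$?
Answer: $\frac{737464}{84113} \approx 8.7675$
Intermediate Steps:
$H{\left(A,D \right)} = 4 + \frac{1}{4 \left(-1 + A\right)}$ ($H{\left(A,D \right)} = 4 + \frac{1}{4 \left(A - 1\right)} = 4 + \frac{1}{4 \left(-1 + A\right)}$)
$t{\left(n \right)} = 51 + 2 n$ ($t{\left(n \right)} = 2 n + 51 = 51 + 2 n$)
$\frac{-10470 + 36808}{2945 + t{\left(H{\left(15,-13 \right)} \right)}} = \frac{-10470 + 36808}{2945 + \left(51 + 2 \frac{-15 + 16 \cdot 15}{4 \left(-1 + 15\right)}\right)} = \frac{26338}{2945 + \left(51 + 2 \frac{-15 + 240}{4 \cdot 14}\right)} = \frac{26338}{2945 + \left(51 + 2 \cdot \frac{1}{4} \cdot \frac{1}{14} \cdot 225\right)} = \frac{26338}{2945 + \left(51 + 2 \cdot \frac{225}{56}\right)} = \frac{26338}{2945 + \left(51 + \frac{225}{28}\right)} = \frac{26338}{2945 + \frac{1653}{28}} = \frac{26338}{\frac{84113}{28}} = 26338 \cdot \frac{28}{84113} = \frac{737464}{84113}$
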